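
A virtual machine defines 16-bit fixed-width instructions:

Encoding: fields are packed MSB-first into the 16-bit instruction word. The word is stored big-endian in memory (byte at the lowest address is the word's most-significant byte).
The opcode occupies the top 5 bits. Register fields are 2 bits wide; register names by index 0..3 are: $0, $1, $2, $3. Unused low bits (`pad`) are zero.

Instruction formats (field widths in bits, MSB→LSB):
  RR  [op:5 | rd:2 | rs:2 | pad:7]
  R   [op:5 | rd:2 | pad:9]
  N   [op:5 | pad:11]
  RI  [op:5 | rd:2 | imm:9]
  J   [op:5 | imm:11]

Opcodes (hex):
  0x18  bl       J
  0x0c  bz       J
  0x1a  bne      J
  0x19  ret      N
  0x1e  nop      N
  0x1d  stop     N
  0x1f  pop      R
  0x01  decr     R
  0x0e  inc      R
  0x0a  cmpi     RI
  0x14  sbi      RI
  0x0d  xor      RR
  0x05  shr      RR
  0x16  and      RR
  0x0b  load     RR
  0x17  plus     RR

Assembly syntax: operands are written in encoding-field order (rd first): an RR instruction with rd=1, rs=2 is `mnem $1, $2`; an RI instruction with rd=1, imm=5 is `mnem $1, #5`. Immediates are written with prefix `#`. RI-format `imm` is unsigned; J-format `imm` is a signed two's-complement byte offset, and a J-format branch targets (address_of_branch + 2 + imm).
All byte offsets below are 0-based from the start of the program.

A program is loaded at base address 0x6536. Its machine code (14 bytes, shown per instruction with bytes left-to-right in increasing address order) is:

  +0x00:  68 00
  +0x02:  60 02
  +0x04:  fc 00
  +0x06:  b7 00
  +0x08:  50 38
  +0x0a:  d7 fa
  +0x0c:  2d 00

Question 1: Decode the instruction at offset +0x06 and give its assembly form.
off 0x06: read b7 00 as big → 0xb700
  op=0xb700>>11=0x16 ⇒ and (RR)
  [10:9] rd=3 = $3
  [8:7] rs=2 = $2

and $3, $2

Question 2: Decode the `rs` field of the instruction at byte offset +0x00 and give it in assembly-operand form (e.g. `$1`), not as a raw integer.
$0

@+00  big-endian(68 00) = 0x6800
  opcode bits[15:11]=0xd: xor/RR
  rd@[10:9]=0x0 ⇒ $0
  rs@[8:7]=0x0 ⇒ $0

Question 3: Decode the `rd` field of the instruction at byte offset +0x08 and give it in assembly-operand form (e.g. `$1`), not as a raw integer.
[08] 50 38 → 0x5038
  op=0x5038>>11=0xa ⇒ cmpi (RI)
  rd@[10:9]=0x0 ⇒ $0
  imm@[8:0]=0x38 ⇒ #56

$0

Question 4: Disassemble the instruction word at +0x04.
pop $2

[04] fc 00 → 0xfc00
  op=0xfc00>>11=0x1f ⇒ pop (R)
  rd: (w>>9)&0x3=0x2 → $2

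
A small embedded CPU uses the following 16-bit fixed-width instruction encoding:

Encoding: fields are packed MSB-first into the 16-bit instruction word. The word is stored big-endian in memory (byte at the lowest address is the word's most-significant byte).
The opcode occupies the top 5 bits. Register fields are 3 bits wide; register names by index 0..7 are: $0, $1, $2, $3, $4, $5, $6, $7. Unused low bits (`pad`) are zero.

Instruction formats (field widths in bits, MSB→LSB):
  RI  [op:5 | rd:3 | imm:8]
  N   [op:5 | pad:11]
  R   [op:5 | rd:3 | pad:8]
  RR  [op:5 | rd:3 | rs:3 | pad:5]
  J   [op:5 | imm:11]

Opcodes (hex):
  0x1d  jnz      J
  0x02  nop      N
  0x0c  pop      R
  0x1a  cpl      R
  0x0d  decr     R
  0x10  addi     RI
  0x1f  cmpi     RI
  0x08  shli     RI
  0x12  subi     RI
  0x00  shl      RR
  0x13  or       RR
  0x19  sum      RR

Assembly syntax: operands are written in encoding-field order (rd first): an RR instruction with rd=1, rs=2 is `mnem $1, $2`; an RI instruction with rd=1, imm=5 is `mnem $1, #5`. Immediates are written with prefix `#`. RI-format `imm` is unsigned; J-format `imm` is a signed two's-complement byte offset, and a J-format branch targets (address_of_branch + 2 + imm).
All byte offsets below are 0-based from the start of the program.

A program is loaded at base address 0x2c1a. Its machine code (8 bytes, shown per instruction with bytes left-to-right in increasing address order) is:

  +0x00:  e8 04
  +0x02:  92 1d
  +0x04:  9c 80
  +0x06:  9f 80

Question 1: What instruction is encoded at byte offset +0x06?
@+06  big-endian(9f 80) = 0x9f80
  op=0x9f80>>11=0x13 ⇒ or (RR)
  rd: (w>>8)&0x7=0x7 → $7
  rs: (w>>5)&0x7=0x4 → $4

or $7, $4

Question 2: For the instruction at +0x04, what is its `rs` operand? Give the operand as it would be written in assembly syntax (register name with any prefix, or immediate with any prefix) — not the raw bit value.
@+04  big-endian(9c 80) = 0x9c80
  opcode bits[15:11]=0x13: or/RR
  [10:8] rd=4 = $4
  [7:5] rs=4 = $4

$4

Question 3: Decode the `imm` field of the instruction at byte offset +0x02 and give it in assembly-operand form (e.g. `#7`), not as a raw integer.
#29

off 0x02: read 92 1d as big → 0x921d
  opcode bits[15:11]=0x12: subi/RI
  [10:8] rd=2 = $2
  [7:0] imm=29 = #29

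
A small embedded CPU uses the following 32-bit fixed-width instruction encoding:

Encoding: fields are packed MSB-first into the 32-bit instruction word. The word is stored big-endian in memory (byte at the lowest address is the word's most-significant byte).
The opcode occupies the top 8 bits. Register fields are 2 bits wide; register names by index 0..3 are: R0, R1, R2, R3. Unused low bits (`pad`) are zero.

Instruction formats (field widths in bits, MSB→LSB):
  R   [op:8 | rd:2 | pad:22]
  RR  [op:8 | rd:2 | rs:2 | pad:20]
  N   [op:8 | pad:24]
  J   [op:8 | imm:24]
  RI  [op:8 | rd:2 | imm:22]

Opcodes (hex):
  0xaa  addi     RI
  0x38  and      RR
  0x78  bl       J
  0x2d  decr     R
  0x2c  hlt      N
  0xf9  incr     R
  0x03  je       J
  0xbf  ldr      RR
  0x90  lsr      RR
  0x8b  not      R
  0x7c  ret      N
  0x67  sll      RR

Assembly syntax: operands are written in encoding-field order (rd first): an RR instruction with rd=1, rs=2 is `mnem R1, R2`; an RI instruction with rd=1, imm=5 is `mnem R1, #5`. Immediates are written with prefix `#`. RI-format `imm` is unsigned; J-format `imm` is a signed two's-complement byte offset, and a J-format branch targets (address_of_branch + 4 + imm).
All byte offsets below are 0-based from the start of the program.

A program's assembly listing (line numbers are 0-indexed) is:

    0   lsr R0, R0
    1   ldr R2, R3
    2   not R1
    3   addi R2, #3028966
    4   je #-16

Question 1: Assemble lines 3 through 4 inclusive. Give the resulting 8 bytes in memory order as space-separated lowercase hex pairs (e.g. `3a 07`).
aa ae 37 e6 03 ff ff f0

3. addi fields op=0xaa:8|rd=2:2|imm=3028966:22 → word aaae37e6h → aa ae 37 e6
4. je fields op=0x3:8|imm=-16:24 → word 03fffff0h → 03 ff ff f0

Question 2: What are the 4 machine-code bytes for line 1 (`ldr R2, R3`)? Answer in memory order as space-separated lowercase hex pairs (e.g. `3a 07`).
1. ldr fields op=0xbf:8|rd=2:2|rs=3:2|pad=0:20 → word bfb00000h → bf b0 00 00

bf b0 00 00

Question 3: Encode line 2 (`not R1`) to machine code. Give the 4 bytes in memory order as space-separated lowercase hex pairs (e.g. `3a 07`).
L2: not op=0x8b:8|rd=1:2|pad=0:22 ⇒ 0x8b400000 ⇒ big 8b 40 00 00

8b 40 00 00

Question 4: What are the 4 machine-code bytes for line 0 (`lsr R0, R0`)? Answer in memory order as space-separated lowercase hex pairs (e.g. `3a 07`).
90 00 00 00

line 0 (lsr): pack op=0x90:8|rd=0:2|rs=0:2|pad=0:20 = 0x90000000; big→ 90 00 00 00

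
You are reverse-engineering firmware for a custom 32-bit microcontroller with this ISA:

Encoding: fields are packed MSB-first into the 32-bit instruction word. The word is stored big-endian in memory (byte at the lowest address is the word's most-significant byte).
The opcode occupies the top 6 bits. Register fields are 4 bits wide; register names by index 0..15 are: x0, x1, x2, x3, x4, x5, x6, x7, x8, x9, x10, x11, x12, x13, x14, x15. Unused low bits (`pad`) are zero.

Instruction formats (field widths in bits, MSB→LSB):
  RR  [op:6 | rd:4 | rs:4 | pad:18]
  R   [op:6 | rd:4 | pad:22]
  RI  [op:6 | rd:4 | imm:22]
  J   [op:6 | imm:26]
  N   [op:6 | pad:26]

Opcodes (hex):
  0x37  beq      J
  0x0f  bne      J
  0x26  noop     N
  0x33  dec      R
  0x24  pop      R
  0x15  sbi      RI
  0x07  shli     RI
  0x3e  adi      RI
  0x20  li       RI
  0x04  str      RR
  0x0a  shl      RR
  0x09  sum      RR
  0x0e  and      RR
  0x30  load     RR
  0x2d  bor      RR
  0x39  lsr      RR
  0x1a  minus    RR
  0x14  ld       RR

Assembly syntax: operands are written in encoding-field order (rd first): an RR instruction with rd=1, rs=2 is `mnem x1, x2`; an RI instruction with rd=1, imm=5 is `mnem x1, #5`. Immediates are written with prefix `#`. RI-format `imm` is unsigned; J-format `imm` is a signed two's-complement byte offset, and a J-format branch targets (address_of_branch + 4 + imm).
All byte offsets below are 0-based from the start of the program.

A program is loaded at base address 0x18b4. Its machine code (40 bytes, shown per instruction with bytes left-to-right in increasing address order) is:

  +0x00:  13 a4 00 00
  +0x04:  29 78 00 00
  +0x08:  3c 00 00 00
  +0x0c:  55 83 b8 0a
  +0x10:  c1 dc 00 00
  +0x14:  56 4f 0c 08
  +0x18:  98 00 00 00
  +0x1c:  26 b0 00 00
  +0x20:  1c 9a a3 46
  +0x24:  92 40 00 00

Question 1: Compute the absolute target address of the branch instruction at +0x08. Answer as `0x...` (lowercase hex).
0x18c0

[08] 3c 00 00 00 → 0x3c000000
  op=0x3c000000>>26=0xf ⇒ bne (J)
  imm@[25:0]=0x0 ⇒ #0
  target = base 0x18b4 + off 0x08 + 4 + imm 0 = 0x18c0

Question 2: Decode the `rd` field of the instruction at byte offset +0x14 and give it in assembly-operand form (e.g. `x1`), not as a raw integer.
[14] 56 4f 0c 08 → 0x564f0c08
  top 6b → 0x15 → sbi [RI]
  rd: (w>>22)&0xf=0x9 → x9
  imm: (w>>0)&0x3fffff=0xf0c08 → #986120

x9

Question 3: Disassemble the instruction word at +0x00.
@+00  big-endian(13 a4 00 00) = 0x13a40000
  top 6b → 0x4 → str [RR]
  rd: (w>>22)&0xf=0xe → x14
  rs: (w>>18)&0xf=0x9 → x9

str x14, x9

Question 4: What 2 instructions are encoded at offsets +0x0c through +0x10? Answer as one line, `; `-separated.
sbi x6, #243722; load x7, x7

@+0c  big-endian(55 83 b8 0a) = 0x5583b80a
  opcode bits[31:26]=0x15: sbi/RI
  rd: (w>>22)&0xf=0x6 → x6
  imm: (w>>0)&0x3fffff=0x3b80a → #243722
@+10  big-endian(c1 dc 00 00) = 0xc1dc0000
  opcode bits[31:26]=0x30: load/RR
  rd: (w>>22)&0xf=0x7 → x7
  rs: (w>>18)&0xf=0x7 → x7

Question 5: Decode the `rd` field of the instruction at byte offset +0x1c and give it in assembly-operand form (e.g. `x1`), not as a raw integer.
x10

[1c] 26 b0 00 00 → 0x26b00000
  op=0x26b00000>>26=0x9 ⇒ sum (RR)
  rd: (w>>22)&0xf=0xa → x10
  rs: (w>>18)&0xf=0xc → x12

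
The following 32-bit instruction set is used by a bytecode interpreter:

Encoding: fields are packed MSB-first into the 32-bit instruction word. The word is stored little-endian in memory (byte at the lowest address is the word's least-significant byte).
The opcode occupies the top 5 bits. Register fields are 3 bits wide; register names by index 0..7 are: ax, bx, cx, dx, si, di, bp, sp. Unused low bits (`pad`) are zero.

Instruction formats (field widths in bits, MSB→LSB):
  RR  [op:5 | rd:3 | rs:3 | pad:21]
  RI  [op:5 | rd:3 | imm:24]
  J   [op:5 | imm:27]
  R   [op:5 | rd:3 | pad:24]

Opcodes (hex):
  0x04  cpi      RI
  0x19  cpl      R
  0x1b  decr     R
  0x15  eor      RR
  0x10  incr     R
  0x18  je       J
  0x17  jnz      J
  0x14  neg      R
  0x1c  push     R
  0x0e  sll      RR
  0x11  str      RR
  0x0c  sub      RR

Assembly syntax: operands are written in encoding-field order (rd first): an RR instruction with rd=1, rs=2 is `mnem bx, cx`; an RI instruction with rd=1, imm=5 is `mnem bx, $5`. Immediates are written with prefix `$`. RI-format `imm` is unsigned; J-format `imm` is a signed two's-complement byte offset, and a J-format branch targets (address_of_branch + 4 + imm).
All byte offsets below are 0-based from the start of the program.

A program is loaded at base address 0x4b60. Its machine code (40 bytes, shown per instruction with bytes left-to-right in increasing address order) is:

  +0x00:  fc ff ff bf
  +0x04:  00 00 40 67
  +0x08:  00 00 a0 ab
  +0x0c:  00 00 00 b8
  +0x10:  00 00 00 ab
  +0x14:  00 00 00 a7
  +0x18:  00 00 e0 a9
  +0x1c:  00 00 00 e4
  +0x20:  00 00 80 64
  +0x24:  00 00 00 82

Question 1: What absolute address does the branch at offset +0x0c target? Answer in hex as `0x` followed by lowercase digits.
0x4b70

off 0x0c: read 00 00 00 b8 as little → 0xb8000000
  opcode bits[31:27]=0x17: jnz/J
  imm@[26:0]=0x0 ⇒ $0
  target = base 0x4b60 + off 0x0c + 4 + imm 0 = 0x4b70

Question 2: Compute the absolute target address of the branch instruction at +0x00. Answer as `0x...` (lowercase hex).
0x4b60

[00] fc ff ff bf → 0xbffffffc
  opcode bits[31:27]=0x17: jnz/J
  imm: (w>>0)&0x7ffffff=0x7fffffc (s27→-4) → $-4
  target = base 0x4b60 + off 0x00 + 4 + imm -4 = 0x4b60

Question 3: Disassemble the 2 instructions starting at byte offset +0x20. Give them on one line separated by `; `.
sub si, si; incr cx

[20] 00 00 80 64 → 0x64800000
  opcode bits[31:27]=0xc: sub/RR
  [26:24] rd=4 = si
  [23:21] rs=4 = si
[24] 00 00 00 82 → 0x82000000
  opcode bits[31:27]=0x10: incr/R
  [26:24] rd=2 = cx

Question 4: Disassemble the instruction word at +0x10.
eor dx, ax

[10] 00 00 00 ab → 0xab000000
  top 5b → 0x15 → eor [RR]
  [26:24] rd=3 = dx
  [23:21] rs=0 = ax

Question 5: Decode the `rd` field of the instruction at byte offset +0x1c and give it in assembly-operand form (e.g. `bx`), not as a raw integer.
off 0x1c: read 00 00 00 e4 as little → 0xe4000000
  top 5b → 0x1c → push [R]
  [26:24] rd=4 = si

si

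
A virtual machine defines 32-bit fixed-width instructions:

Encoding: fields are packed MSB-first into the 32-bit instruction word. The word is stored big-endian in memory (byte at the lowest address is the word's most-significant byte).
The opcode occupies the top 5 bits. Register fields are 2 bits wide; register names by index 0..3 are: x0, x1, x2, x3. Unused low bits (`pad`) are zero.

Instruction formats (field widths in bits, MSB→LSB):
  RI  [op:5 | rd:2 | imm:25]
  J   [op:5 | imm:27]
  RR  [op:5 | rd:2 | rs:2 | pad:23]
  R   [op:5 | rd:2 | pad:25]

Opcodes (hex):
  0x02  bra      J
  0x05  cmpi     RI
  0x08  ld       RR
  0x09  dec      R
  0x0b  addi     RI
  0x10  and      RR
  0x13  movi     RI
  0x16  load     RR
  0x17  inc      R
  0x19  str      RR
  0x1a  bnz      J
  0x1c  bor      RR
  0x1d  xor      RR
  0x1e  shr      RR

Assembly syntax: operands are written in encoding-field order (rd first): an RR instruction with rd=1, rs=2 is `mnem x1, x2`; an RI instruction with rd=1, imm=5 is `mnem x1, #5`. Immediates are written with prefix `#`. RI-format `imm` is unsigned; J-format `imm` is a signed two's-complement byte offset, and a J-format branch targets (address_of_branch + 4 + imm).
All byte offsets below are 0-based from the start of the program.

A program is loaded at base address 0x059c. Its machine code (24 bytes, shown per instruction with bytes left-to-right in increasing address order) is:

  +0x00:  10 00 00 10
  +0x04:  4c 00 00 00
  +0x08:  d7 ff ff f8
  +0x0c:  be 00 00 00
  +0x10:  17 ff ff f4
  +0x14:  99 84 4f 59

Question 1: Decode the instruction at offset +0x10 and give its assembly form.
off 0x10: read 17 ff ff f4 as big → 0x17fffff4
  top 5b → 0x2 → bra [J]
  imm: (w>>0)&0x7ffffff=0x7fffff4 (s27→-12) → #-12

bra #-12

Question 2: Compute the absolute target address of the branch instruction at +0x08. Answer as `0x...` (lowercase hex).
0x05a0

+0x08: d7 ff ff f8 ⇒ word 0xd7fffff8 (big)
  op=0xd7fffff8>>27=0x1a ⇒ bnz (J)
  imm: (w>>0)&0x7ffffff=0x7fffff8 (s27→-8) → #-8
  target = base 0x059c + off 0x08 + 4 + imm -8 = 0x05a0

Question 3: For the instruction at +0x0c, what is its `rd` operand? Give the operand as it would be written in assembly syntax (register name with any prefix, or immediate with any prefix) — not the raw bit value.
[0c] be 00 00 00 → 0xbe000000
  opcode bits[31:27]=0x17: inc/R
  [26:25] rd=3 = x3

x3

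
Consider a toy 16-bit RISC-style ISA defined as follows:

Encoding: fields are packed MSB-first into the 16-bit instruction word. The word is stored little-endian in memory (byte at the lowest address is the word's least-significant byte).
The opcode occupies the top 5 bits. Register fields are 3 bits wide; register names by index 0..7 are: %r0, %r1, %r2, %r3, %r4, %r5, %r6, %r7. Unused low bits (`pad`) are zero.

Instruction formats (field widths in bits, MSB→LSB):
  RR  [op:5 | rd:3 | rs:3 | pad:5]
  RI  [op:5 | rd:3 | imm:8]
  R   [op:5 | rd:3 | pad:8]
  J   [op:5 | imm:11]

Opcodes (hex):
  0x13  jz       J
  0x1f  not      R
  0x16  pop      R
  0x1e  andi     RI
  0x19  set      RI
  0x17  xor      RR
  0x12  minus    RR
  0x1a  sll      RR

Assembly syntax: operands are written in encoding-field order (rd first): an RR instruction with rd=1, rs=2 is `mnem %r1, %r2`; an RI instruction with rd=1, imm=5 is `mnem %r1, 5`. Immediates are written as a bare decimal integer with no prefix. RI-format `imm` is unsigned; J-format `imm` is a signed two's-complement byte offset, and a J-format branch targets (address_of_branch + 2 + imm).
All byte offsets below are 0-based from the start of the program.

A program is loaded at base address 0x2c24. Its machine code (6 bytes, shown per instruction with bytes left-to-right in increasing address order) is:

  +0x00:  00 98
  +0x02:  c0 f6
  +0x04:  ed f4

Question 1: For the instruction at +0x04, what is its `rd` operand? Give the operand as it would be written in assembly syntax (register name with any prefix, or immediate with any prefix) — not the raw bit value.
%r4

@+04  little-endian(ed f4) = 0xf4ed
  top 5b → 0x1e → andi [RI]
  rd: (w>>8)&0x7=0x4 → %r4
  imm: (w>>0)&0xff=0xed → 237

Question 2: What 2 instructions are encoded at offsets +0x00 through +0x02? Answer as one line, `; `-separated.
off 0x00: read 00 98 as little → 0x9800
  op=0x9800>>11=0x13 ⇒ jz (J)
  imm@[10:0]=0x0 ⇒ 0
off 0x02: read c0 f6 as little → 0xf6c0
  op=0xf6c0>>11=0x1e ⇒ andi (RI)
  rd@[10:8]=0x6 ⇒ %r6
  imm@[7:0]=0xc0 ⇒ 192

jz 0; andi %r6, 192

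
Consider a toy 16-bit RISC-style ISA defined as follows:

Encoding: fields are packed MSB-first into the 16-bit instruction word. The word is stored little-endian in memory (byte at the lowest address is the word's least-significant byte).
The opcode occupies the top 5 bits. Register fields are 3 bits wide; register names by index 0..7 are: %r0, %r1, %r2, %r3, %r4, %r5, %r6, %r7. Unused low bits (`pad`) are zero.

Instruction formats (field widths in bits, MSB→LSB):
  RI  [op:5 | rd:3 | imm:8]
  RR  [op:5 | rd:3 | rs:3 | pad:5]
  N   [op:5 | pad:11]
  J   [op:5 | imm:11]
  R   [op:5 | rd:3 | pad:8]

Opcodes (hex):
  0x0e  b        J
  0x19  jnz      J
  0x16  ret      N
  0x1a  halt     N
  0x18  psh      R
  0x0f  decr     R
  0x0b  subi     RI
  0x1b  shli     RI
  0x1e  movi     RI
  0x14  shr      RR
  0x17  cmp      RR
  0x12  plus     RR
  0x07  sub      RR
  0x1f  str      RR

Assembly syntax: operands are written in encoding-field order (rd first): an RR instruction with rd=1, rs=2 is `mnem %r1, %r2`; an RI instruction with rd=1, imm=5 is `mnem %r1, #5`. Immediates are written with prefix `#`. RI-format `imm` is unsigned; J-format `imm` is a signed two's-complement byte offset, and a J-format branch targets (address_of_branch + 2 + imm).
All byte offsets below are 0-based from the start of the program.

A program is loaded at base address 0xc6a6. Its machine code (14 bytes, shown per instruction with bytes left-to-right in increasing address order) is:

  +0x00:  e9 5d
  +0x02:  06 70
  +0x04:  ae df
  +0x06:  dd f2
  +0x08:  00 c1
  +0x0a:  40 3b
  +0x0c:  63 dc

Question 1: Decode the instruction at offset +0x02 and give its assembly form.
b #6

off 0x02: read 06 70 as little → 0x7006
  op=0x7006>>11=0xe ⇒ b (J)
  imm: (w>>0)&0x7ff=0x6 → #6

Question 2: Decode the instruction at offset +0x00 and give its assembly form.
subi %r5, #233

@+00  little-endian(e9 5d) = 0x5de9
  opcode bits[15:11]=0xb: subi/RI
  rd: (w>>8)&0x7=0x5 → %r5
  imm: (w>>0)&0xff=0xe9 → #233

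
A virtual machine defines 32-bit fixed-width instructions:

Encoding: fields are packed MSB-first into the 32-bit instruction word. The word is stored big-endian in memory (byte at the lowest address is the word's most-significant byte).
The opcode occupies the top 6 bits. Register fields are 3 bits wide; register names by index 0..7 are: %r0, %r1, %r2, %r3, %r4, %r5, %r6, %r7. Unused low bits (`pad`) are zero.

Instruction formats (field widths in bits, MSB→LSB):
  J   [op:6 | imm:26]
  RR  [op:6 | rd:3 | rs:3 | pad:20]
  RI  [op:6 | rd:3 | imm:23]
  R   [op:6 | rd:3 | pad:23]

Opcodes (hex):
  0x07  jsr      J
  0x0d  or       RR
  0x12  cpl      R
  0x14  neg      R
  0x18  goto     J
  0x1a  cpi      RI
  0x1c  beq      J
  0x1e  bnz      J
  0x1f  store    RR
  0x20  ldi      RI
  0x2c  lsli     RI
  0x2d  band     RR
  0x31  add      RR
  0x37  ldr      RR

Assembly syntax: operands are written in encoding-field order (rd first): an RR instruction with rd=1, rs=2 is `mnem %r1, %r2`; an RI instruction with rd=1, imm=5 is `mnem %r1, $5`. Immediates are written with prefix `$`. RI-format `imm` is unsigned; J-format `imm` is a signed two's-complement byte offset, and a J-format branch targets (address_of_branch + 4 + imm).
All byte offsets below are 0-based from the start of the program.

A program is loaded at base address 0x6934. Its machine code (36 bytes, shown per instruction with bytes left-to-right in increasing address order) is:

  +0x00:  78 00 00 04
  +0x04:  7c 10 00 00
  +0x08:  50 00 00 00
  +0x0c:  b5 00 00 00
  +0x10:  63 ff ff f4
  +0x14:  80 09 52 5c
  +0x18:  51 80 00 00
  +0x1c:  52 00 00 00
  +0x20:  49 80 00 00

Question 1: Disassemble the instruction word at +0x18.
neg %r3

+0x18: 51 80 00 00 ⇒ word 0x51800000 (big)
  op=0x51800000>>26=0x14 ⇒ neg (R)
  rd: (w>>23)&0x7=0x3 → %r3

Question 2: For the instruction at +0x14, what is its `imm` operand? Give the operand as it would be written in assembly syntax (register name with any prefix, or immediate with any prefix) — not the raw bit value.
+0x14: 80 09 52 5c ⇒ word 0x8009525c (big)
  opcode bits[31:26]=0x20: ldi/RI
  rd: (w>>23)&0x7=0x0 → %r0
  imm: (w>>0)&0x7fffff=0x9525c → $610908

$610908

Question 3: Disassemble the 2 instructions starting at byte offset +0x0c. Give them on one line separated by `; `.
band %r2, %r0; goto $-12

off 0x0c: read b5 00 00 00 as big → 0xb5000000
  op=0xb5000000>>26=0x2d ⇒ band (RR)
  rd@[25:23]=0x2 ⇒ %r2
  rs@[22:20]=0x0 ⇒ %r0
off 0x10: read 63 ff ff f4 as big → 0x63fffff4
  op=0x63fffff4>>26=0x18 ⇒ goto (J)
  imm@[25:0]=0x3fffff4 (s26→-12) ⇒ $-12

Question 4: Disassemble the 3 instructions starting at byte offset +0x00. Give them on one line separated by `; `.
bnz $4; store %r0, %r1; neg %r0

off 0x00: read 78 00 00 04 as big → 0x78000004
  opcode bits[31:26]=0x1e: bnz/J
  imm@[25:0]=0x4 ⇒ $4
off 0x04: read 7c 10 00 00 as big → 0x7c100000
  opcode bits[31:26]=0x1f: store/RR
  rd@[25:23]=0x0 ⇒ %r0
  rs@[22:20]=0x1 ⇒ %r1
off 0x08: read 50 00 00 00 as big → 0x50000000
  opcode bits[31:26]=0x14: neg/R
  rd@[25:23]=0x0 ⇒ %r0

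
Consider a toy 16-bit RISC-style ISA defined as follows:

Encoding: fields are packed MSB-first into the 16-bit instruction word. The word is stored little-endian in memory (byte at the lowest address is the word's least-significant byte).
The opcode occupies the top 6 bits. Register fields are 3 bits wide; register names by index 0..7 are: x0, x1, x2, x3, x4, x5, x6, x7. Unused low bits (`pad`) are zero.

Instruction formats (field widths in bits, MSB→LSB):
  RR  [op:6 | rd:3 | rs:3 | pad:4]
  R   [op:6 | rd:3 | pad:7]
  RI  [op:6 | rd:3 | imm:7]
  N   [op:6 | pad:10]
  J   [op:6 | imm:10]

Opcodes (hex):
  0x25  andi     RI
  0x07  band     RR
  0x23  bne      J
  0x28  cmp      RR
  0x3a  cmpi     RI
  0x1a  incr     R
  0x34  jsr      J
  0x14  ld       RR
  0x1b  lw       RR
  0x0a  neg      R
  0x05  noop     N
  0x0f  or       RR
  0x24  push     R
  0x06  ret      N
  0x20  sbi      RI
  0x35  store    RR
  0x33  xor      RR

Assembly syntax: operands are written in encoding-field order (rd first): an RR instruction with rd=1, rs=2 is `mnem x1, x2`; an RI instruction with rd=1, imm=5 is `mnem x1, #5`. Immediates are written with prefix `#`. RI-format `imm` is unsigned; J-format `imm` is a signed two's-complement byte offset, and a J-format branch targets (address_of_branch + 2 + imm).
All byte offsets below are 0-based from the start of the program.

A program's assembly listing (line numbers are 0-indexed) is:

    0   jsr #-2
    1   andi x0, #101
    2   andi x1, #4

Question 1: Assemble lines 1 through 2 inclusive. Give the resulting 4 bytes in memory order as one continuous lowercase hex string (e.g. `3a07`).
1. andi fields op=0x25:6|rd=0:3|imm=101:7 → word 9465h → 65 94
2. andi fields op=0x25:6|rd=1:3|imm=4:7 → word 9484h → 84 94

65948494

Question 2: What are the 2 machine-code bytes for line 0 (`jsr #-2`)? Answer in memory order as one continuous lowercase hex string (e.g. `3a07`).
L0: jsr op=0x34:6|imm=-2:10 ⇒ 0xd3fe ⇒ little fe d3

fed3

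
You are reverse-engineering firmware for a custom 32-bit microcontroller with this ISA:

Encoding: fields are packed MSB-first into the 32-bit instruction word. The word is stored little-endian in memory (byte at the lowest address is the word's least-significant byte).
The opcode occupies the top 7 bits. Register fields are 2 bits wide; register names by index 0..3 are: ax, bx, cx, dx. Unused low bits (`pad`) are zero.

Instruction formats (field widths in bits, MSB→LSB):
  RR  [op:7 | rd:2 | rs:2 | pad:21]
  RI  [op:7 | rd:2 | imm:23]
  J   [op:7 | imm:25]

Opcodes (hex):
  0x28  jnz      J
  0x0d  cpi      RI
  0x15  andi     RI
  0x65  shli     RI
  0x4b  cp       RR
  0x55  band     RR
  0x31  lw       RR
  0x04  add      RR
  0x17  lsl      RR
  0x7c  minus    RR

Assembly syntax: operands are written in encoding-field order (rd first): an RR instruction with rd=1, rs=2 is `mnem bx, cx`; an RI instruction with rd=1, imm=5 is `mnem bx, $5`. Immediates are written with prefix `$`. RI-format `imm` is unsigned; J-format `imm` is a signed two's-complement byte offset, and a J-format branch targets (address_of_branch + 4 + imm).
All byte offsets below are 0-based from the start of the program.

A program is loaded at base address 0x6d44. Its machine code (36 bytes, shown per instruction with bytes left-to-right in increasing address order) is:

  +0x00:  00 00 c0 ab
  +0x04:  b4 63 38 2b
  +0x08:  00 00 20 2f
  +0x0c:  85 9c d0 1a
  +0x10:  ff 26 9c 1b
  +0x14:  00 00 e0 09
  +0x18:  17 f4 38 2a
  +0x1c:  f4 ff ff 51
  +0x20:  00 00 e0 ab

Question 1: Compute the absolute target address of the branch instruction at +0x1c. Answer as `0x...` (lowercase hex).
+0x1c: f4 ff ff 51 ⇒ word 0x51fffff4 (little)
  top 7b → 0x28 → jnz [J]
  imm: (w>>0)&0x1ffffff=0x1fffff4 (s25→-12) → $-12
  target = base 0x6d44 + off 0x1c + 4 + imm -12 = 0x6d58

0x6d58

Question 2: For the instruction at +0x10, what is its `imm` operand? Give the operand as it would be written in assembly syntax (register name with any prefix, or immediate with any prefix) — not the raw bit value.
$1844991

[10] ff 26 9c 1b → 0x1b9c26ff
  opcode bits[31:25]=0xd: cpi/RI
  rd: (w>>23)&0x3=0x3 → dx
  imm: (w>>0)&0x7fffff=0x1c26ff → $1844991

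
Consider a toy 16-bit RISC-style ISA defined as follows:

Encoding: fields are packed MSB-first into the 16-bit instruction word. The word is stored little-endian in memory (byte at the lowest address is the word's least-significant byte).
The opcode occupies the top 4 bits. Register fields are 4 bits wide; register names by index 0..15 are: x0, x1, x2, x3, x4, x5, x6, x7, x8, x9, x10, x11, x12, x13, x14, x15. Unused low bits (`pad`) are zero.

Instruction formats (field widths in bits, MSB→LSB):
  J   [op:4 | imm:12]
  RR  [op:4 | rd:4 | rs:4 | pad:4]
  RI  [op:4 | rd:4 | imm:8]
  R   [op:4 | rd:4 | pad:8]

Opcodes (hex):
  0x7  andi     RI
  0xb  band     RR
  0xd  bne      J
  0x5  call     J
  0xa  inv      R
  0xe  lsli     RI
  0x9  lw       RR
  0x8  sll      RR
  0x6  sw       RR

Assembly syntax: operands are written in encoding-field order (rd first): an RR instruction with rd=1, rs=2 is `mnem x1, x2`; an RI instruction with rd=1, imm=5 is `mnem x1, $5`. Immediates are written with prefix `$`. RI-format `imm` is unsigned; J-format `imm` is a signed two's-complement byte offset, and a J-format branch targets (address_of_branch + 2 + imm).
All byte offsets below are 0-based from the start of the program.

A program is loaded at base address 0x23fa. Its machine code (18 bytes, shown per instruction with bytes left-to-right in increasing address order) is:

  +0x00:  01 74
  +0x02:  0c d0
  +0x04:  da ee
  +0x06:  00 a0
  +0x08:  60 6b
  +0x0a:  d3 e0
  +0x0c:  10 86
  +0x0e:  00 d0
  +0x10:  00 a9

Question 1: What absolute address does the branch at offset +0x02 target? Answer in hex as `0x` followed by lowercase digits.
off 0x02: read 0c d0 as little → 0xd00c
  op=0xd00c>>12=0xd ⇒ bne (J)
  imm: (w>>0)&0xfff=0xc → $12
  target = base 0x23fa + off 0x02 + 2 + imm 12 = 0x240a

0x240a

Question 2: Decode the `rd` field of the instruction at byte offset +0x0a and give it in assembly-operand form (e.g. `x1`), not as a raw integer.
off 0x0a: read d3 e0 as little → 0xe0d3
  op=0xe0d3>>12=0xe ⇒ lsli (RI)
  rd: (w>>8)&0xf=0x0 → x0
  imm: (w>>0)&0xff=0xd3 → $211

x0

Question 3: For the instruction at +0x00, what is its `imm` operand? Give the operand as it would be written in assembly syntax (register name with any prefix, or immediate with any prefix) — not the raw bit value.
$1

@+00  little-endian(01 74) = 0x7401
  top 4b → 0x7 → andi [RI]
  rd@[11:8]=0x4 ⇒ x4
  imm@[7:0]=0x1 ⇒ $1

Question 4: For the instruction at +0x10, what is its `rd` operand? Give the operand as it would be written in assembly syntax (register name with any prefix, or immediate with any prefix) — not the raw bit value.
x9

[10] 00 a9 → 0xa900
  top 4b → 0xa → inv [R]
  [11:8] rd=9 = x9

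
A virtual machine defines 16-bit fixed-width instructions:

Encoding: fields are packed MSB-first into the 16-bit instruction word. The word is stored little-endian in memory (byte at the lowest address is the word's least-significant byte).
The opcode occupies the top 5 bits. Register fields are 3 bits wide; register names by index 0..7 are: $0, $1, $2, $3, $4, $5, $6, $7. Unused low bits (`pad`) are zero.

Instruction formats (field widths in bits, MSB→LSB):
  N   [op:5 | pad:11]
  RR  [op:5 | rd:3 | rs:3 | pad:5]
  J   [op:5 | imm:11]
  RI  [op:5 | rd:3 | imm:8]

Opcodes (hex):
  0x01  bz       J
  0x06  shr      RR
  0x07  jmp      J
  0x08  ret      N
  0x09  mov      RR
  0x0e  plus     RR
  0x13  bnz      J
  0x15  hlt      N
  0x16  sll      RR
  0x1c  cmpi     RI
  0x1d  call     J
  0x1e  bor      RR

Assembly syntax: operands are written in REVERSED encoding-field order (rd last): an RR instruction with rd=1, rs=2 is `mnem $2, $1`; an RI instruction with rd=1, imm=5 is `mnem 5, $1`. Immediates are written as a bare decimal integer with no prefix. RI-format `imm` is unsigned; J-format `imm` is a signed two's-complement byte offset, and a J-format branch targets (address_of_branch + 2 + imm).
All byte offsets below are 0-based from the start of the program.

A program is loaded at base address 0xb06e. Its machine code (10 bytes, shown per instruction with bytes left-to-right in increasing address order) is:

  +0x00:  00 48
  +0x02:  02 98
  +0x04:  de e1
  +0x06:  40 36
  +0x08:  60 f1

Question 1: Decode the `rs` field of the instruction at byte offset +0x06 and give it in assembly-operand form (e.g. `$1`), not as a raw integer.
$2

off 0x06: read 40 36 as little → 0x3640
  opcode bits[15:11]=0x6: shr/RR
  [10:8] rd=6 = $6
  [7:5] rs=2 = $2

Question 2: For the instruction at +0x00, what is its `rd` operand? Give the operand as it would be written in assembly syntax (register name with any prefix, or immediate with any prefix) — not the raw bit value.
[00] 00 48 → 0x4800
  op=0x4800>>11=0x9 ⇒ mov (RR)
  rd@[10:8]=0x0 ⇒ $0
  rs@[7:5]=0x0 ⇒ $0

$0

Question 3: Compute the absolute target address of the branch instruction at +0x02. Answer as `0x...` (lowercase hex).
0xb074

[02] 02 98 → 0x9802
  op=0x9802>>11=0x13 ⇒ bnz (J)
  imm: (w>>0)&0x7ff=0x2 → 2
  target = base 0xb06e + off 0x02 + 2 + imm 2 = 0xb074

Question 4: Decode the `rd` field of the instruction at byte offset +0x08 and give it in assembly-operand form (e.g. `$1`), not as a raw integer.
+0x08: 60 f1 ⇒ word 0xf160 (little)
  op=0xf160>>11=0x1e ⇒ bor (RR)
  [10:8] rd=1 = $1
  [7:5] rs=3 = $3

$1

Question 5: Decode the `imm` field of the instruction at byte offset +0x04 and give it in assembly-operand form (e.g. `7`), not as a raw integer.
222

[04] de e1 → 0xe1de
  top 5b → 0x1c → cmpi [RI]
  rd@[10:8]=0x1 ⇒ $1
  imm@[7:0]=0xde ⇒ 222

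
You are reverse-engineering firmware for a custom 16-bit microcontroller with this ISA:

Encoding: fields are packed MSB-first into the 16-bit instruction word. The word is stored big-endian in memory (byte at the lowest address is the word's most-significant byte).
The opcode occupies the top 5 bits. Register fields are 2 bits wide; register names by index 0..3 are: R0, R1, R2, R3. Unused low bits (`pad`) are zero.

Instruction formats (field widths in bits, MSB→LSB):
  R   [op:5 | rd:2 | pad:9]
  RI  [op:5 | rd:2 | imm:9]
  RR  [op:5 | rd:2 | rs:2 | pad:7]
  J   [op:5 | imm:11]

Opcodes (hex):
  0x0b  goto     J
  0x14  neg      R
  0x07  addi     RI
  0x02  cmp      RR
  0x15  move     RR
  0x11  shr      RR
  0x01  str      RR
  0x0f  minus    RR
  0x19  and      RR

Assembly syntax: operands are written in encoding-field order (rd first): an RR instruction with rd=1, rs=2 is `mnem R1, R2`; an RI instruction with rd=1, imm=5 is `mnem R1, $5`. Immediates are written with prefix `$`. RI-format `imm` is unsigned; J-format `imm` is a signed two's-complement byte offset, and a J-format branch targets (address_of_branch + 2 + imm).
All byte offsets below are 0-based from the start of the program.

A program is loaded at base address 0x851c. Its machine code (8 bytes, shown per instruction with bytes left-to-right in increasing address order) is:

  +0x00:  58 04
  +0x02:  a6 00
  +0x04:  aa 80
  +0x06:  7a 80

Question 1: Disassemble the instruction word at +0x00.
off 0x00: read 58 04 as big → 0x5804
  opcode bits[15:11]=0xb: goto/J
  [10:0] imm=4 = $4

goto $4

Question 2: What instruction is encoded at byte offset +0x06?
[06] 7a 80 → 0x7a80
  opcode bits[15:11]=0xf: minus/RR
  rd: (w>>9)&0x3=0x1 → R1
  rs: (w>>7)&0x3=0x1 → R1

minus R1, R1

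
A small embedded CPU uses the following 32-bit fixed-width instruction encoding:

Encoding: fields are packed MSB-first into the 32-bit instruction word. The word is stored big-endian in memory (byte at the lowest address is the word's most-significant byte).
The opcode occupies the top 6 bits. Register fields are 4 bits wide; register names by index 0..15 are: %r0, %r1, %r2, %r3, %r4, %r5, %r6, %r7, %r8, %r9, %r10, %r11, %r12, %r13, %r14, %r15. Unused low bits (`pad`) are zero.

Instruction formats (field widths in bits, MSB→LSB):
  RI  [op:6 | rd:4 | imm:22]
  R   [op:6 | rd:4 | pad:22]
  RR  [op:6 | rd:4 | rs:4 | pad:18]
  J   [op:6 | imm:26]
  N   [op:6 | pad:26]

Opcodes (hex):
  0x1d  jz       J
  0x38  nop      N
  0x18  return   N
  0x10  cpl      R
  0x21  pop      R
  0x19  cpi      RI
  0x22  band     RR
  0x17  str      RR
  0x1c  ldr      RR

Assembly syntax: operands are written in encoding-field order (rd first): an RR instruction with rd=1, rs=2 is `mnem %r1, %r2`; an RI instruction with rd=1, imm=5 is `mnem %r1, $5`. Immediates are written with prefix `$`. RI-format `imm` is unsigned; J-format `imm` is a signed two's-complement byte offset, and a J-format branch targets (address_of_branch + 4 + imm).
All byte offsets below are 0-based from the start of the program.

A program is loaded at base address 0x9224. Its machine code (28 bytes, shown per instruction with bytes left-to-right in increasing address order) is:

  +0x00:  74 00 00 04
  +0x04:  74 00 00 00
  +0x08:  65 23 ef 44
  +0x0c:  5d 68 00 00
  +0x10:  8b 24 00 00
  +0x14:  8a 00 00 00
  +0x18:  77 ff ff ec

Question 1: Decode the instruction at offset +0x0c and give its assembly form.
off 0x0c: read 5d 68 00 00 as big → 0x5d680000
  opcode bits[31:26]=0x17: str/RR
  rd: (w>>22)&0xf=0x5 → %r5
  rs: (w>>18)&0xf=0xa → %r10

str %r5, %r10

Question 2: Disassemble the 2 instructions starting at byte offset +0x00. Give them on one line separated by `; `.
jz $4; jz $0

[00] 74 00 00 04 → 0x74000004
  op=0x74000004>>26=0x1d ⇒ jz (J)
  imm@[25:0]=0x4 ⇒ $4
[04] 74 00 00 00 → 0x74000000
  op=0x74000000>>26=0x1d ⇒ jz (J)
  imm@[25:0]=0x0 ⇒ $0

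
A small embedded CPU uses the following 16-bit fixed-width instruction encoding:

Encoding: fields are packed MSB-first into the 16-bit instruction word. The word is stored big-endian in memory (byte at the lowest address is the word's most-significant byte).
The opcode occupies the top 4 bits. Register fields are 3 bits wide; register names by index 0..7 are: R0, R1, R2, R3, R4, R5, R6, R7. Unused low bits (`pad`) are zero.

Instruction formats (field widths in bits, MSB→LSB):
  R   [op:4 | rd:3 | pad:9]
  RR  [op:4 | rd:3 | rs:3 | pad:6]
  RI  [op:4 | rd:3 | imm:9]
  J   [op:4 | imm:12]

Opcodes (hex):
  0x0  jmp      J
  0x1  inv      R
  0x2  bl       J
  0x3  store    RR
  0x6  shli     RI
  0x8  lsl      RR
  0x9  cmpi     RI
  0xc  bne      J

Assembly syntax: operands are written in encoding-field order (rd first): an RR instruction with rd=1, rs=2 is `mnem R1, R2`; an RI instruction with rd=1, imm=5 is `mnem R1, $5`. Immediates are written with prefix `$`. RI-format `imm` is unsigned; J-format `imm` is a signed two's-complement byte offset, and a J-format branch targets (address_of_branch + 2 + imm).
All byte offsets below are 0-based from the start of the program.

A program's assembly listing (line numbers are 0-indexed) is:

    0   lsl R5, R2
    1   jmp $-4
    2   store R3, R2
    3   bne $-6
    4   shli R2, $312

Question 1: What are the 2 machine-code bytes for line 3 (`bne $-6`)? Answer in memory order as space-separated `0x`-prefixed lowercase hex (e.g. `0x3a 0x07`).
0xcf 0xfa

L3: bne op=0xc:4|imm=-6:12 ⇒ 0xcffa ⇒ big cf fa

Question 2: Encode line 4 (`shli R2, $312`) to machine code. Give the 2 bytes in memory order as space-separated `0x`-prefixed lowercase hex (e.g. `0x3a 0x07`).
L4: shli op=0x6:4|rd=2:3|imm=312:9 ⇒ 0x6538 ⇒ big 65 38

0x65 0x38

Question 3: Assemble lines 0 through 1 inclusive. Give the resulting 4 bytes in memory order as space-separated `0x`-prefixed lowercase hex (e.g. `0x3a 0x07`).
0. lsl fields op=0x8:4|rd=5:3|rs=2:3|pad=0:6 → word 8a80h → 8a 80
1. jmp fields op=0x0:4|imm=-4:12 → word 0ffch → 0f fc

0x8a 0x80 0x0f 0xfc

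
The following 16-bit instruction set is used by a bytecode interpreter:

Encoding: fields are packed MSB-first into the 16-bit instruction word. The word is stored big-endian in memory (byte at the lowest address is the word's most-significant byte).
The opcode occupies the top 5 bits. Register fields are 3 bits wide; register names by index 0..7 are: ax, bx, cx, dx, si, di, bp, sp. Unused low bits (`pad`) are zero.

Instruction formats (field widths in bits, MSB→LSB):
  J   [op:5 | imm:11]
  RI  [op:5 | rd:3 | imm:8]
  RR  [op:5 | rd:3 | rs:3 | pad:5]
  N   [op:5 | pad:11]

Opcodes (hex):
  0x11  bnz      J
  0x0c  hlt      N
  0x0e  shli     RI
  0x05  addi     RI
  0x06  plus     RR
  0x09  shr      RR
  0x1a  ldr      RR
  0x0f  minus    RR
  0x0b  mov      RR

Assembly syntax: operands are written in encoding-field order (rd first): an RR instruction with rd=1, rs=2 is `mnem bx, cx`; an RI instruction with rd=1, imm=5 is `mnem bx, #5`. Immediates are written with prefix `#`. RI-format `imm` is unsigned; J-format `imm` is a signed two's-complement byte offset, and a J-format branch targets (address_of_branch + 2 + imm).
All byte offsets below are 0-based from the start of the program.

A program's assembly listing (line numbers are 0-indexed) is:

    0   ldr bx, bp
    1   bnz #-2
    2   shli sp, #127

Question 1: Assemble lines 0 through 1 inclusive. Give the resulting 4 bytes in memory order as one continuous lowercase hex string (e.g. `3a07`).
d1c08ffe

L0: ldr op=0x1a:5|rd=1:3|rs=6:3|pad=0:5 ⇒ 0xd1c0 ⇒ big d1 c0
L1: bnz op=0x11:5|imm=-2:11 ⇒ 0x8ffe ⇒ big 8f fe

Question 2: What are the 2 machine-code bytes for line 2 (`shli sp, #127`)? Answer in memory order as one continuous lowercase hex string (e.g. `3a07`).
777f

L2: shli op=0xe:5|rd=7:3|imm=127:8 ⇒ 0x777f ⇒ big 77 7f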